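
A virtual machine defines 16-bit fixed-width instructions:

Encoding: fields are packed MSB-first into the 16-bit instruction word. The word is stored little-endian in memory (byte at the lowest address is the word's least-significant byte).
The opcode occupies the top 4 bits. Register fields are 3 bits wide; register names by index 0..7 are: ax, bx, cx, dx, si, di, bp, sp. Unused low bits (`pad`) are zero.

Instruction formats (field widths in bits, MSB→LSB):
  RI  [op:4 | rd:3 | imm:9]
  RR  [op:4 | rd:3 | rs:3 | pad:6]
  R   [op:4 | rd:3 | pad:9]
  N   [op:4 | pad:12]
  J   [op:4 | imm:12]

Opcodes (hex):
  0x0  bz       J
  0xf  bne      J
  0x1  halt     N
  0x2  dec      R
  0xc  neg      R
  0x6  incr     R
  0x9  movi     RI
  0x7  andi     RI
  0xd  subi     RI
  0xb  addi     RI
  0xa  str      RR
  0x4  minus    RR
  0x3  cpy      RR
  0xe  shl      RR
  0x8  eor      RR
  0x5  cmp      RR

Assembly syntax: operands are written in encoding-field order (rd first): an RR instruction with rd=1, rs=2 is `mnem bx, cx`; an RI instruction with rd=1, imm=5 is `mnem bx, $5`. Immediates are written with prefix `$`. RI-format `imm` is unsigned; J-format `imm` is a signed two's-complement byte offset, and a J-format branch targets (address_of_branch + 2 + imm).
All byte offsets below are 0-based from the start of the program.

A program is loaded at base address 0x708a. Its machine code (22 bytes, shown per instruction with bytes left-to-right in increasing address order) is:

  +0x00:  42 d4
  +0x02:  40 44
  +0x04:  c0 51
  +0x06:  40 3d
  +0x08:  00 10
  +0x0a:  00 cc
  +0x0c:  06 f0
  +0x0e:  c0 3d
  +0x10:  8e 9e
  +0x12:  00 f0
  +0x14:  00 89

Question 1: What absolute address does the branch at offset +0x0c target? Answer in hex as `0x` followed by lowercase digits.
+0x0c: 06 f0 ⇒ word 0xf006 (little)
  top 4b → 0xf → bne [J]
  [11:0] imm=6 = $6
  target = base 0x708a + off 0x0c + 2 + imm 6 = 0x709e

0x709e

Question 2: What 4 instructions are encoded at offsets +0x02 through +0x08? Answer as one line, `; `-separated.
off 0x02: read 40 44 as little → 0x4440
  top 4b → 0x4 → minus [RR]
  rd: (w>>9)&0x7=0x2 → cx
  rs: (w>>6)&0x7=0x1 → bx
off 0x04: read c0 51 as little → 0x51c0
  top 4b → 0x5 → cmp [RR]
  rd: (w>>9)&0x7=0x0 → ax
  rs: (w>>6)&0x7=0x7 → sp
off 0x06: read 40 3d as little → 0x3d40
  top 4b → 0x3 → cpy [RR]
  rd: (w>>9)&0x7=0x6 → bp
  rs: (w>>6)&0x7=0x5 → di
off 0x08: read 00 10 as little → 0x1000
  top 4b → 0x1 → halt [N]

minus cx, bx; cmp ax, sp; cpy bp, di; halt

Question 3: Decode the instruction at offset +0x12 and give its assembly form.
bne $0

off 0x12: read 00 f0 as little → 0xf000
  top 4b → 0xf → bne [J]
  imm: (w>>0)&0xfff=0x0 → $0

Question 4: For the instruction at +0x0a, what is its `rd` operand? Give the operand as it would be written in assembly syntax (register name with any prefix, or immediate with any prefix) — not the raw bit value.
off 0x0a: read 00 cc as little → 0xcc00
  opcode bits[15:12]=0xc: neg/R
  rd: (w>>9)&0x7=0x6 → bp

bp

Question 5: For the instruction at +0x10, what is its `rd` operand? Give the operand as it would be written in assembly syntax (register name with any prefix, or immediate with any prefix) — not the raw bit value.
@+10  little-endian(8e 9e) = 0x9e8e
  top 4b → 0x9 → movi [RI]
  rd@[11:9]=0x7 ⇒ sp
  imm@[8:0]=0x8e ⇒ $142

sp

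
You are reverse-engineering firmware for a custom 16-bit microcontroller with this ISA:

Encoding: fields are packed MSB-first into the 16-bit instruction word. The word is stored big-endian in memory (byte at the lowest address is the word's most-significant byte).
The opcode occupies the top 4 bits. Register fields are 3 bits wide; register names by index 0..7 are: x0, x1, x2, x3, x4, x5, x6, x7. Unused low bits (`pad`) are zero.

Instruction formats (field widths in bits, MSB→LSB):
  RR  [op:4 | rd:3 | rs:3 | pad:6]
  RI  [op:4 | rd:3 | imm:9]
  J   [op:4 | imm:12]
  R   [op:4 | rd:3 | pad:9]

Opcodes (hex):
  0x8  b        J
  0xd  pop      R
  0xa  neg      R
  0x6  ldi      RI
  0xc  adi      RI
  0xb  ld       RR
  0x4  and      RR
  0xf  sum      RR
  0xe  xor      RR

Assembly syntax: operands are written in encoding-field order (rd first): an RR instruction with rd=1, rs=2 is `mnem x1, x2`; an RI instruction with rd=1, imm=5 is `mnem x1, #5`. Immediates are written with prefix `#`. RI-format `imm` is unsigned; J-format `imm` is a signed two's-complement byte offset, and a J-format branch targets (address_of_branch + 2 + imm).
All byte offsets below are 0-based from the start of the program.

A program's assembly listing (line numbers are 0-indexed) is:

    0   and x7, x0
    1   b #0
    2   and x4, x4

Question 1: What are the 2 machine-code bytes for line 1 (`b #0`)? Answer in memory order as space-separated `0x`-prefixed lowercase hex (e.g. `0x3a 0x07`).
0x80 0x00

line 1 (b): pack op=0x8:4|imm=0:12 = 0x8000; big→ 80 00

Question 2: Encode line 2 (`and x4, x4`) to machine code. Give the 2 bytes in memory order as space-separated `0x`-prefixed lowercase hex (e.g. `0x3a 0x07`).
line 2 (and): pack op=0x4:4|rd=4:3|rs=4:3|pad=0:6 = 0x4900; big→ 49 00

0x49 0x00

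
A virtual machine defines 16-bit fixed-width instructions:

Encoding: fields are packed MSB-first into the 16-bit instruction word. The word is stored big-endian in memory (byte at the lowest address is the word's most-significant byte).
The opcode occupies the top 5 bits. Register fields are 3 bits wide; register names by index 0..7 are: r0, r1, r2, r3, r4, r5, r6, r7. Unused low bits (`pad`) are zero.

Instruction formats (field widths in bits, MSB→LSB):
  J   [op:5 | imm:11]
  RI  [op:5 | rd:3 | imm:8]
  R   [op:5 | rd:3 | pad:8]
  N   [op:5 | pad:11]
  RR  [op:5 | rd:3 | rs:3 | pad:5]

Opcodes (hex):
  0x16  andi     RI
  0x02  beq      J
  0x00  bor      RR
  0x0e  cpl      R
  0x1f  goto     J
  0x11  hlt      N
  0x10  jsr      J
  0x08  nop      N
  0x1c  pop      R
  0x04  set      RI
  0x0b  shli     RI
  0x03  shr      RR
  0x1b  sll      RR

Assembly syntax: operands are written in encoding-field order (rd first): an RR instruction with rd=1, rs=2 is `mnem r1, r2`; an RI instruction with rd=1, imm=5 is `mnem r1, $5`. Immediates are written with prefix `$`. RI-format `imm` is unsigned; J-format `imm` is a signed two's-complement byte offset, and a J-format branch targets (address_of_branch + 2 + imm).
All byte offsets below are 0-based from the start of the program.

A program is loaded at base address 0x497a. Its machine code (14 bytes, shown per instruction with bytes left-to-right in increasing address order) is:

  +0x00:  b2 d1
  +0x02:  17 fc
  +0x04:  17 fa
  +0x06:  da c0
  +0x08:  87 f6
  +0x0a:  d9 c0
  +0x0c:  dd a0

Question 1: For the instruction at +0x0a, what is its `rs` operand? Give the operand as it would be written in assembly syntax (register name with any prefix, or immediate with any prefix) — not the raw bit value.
@+0a  big-endian(d9 c0) = 0xd9c0
  top 5b → 0x1b → sll [RR]
  [10:8] rd=1 = r1
  [7:5] rs=6 = r6

r6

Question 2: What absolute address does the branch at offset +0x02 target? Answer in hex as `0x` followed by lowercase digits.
0x497a

off 0x02: read 17 fc as big → 0x17fc
  top 5b → 0x2 → beq [J]
  imm@[10:0]=0x7fc (s11→-4) ⇒ $-4
  target = base 0x497a + off 0x02 + 2 + imm -4 = 0x497a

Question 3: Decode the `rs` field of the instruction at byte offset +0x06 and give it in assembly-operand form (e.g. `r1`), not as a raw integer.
r6

off 0x06: read da c0 as big → 0xdac0
  op=0xdac0>>11=0x1b ⇒ sll (RR)
  rd: (w>>8)&0x7=0x2 → r2
  rs: (w>>5)&0x7=0x6 → r6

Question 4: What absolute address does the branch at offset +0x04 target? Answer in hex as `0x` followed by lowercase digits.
@+04  big-endian(17 fa) = 0x17fa
  op=0x17fa>>11=0x2 ⇒ beq (J)
  imm@[10:0]=0x7fa (s11→-6) ⇒ $-6
  target = base 0x497a + off 0x04 + 2 + imm -6 = 0x497a

0x497a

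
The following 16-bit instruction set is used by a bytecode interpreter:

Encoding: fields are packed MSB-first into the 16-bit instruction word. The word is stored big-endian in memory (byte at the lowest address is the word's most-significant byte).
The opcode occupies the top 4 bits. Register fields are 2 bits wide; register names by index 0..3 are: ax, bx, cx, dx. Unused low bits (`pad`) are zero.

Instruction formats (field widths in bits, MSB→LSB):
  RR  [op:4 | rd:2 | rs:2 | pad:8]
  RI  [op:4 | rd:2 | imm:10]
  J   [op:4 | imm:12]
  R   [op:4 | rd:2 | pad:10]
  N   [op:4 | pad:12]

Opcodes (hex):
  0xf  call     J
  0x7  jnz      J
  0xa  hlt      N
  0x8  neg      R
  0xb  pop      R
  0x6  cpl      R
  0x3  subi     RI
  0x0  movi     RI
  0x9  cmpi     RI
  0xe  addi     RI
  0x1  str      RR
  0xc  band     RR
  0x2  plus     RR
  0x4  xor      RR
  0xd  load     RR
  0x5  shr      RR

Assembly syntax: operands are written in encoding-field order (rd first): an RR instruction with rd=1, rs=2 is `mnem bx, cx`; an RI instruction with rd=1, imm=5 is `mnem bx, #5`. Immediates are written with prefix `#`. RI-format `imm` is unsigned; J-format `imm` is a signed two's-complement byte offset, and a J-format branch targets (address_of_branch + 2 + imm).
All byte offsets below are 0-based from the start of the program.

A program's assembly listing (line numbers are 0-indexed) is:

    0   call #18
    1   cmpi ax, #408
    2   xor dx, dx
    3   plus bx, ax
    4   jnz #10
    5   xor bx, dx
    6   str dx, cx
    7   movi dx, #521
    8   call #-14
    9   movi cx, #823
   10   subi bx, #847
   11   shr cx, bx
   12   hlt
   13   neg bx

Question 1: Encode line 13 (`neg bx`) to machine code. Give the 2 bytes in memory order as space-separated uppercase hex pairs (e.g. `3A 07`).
84 00

L13: neg op=0x8:4|rd=1:2|pad=0:10 ⇒ 0x8400 ⇒ big 84 00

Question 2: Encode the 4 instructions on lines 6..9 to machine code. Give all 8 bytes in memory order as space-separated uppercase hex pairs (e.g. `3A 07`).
1E 00 0E 09 FF F2 0B 37

line 6 (str): pack op=0x1:4|rd=3:2|rs=2:2|pad=0:8 = 0x1e00; big→ 1e 00
line 7 (movi): pack op=0x0:4|rd=3:2|imm=521:10 = 0x0e09; big→ 0e 09
line 8 (call): pack op=0xf:4|imm=-14:12 = 0xfff2; big→ ff f2
line 9 (movi): pack op=0x0:4|rd=2:2|imm=823:10 = 0x0b37; big→ 0b 37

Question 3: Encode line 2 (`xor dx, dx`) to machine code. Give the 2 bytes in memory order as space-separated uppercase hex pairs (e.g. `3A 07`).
line 2 (xor): pack op=0x4:4|rd=3:2|rs=3:2|pad=0:8 = 0x4f00; big→ 4f 00

4F 00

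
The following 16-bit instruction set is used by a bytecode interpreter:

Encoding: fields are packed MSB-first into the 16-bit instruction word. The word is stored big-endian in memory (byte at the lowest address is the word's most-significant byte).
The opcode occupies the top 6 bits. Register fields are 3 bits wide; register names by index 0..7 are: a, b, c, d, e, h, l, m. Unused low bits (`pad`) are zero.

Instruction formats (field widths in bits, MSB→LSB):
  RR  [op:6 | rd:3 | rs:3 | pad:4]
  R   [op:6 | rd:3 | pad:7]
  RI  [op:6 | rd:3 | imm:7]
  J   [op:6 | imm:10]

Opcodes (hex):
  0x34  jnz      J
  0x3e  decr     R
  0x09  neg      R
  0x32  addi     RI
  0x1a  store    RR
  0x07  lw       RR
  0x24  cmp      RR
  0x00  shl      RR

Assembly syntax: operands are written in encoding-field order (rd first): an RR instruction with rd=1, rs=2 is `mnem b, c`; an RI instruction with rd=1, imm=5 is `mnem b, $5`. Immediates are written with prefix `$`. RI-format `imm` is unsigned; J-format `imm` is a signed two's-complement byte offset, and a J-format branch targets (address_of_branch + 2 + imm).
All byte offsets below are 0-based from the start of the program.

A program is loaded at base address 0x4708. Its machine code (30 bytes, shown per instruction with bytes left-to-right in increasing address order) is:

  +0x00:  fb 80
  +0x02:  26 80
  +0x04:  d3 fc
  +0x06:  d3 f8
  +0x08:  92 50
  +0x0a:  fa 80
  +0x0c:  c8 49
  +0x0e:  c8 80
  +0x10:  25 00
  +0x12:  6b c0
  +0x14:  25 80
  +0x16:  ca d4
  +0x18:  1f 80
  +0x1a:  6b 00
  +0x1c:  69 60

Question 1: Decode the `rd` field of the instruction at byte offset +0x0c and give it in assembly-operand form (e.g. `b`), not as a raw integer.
@+0c  big-endian(c8 49) = 0xc849
  top 6b → 0x32 → addi [RI]
  rd: (w>>7)&0x7=0x0 → a
  imm: (w>>0)&0x7f=0x49 → $73

a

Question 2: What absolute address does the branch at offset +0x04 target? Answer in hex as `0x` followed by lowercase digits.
[04] d3 fc → 0xd3fc
  op=0xd3fc>>10=0x34 ⇒ jnz (J)
  imm@[9:0]=0x3fc (s10→-4) ⇒ $-4
  target = base 0x4708 + off 0x04 + 2 + imm -4 = 0x470a

0x470a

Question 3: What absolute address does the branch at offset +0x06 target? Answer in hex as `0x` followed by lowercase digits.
+0x06: d3 f8 ⇒ word 0xd3f8 (big)
  op=0xd3f8>>10=0x34 ⇒ jnz (J)
  imm@[9:0]=0x3f8 (s10→-8) ⇒ $-8
  target = base 0x4708 + off 0x06 + 2 + imm -8 = 0x4708

0x4708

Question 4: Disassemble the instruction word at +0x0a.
[0a] fa 80 → 0xfa80
  top 6b → 0x3e → decr [R]
  [9:7] rd=5 = h

decr h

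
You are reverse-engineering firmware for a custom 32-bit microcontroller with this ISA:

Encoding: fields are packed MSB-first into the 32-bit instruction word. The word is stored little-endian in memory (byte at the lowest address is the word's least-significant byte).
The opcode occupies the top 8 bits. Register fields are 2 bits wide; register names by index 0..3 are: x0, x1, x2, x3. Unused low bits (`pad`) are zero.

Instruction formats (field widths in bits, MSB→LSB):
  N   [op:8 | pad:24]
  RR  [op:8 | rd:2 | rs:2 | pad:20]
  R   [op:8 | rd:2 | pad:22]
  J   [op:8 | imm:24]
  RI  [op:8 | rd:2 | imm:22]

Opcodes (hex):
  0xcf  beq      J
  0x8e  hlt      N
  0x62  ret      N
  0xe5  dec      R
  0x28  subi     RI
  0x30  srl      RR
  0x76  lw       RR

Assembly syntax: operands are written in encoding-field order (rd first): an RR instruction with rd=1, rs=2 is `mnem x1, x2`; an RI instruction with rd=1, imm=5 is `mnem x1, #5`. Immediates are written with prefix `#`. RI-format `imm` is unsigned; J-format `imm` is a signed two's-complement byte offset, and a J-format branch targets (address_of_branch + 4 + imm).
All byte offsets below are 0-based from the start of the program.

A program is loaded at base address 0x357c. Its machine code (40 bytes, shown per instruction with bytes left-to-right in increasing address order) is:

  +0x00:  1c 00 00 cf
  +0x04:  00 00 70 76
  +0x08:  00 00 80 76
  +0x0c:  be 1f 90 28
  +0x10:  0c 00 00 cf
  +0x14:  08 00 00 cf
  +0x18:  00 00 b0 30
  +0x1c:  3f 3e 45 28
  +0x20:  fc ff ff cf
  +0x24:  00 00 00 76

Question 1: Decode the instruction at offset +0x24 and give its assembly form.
lw x0, x0

@+24  little-endian(00 00 00 76) = 0x76000000
  top 8b → 0x76 → lw [RR]
  rd: (w>>22)&0x3=0x0 → x0
  rs: (w>>20)&0x3=0x0 → x0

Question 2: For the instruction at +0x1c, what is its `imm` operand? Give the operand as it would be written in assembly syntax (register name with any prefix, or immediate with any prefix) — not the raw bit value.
#343615

off 0x1c: read 3f 3e 45 28 as little → 0x28453e3f
  opcode bits[31:24]=0x28: subi/RI
  [23:22] rd=1 = x1
  [21:0] imm=343615 = #343615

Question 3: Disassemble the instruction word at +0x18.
+0x18: 00 00 b0 30 ⇒ word 0x30b00000 (little)
  top 8b → 0x30 → srl [RR]
  rd@[23:22]=0x2 ⇒ x2
  rs@[21:20]=0x3 ⇒ x3

srl x2, x3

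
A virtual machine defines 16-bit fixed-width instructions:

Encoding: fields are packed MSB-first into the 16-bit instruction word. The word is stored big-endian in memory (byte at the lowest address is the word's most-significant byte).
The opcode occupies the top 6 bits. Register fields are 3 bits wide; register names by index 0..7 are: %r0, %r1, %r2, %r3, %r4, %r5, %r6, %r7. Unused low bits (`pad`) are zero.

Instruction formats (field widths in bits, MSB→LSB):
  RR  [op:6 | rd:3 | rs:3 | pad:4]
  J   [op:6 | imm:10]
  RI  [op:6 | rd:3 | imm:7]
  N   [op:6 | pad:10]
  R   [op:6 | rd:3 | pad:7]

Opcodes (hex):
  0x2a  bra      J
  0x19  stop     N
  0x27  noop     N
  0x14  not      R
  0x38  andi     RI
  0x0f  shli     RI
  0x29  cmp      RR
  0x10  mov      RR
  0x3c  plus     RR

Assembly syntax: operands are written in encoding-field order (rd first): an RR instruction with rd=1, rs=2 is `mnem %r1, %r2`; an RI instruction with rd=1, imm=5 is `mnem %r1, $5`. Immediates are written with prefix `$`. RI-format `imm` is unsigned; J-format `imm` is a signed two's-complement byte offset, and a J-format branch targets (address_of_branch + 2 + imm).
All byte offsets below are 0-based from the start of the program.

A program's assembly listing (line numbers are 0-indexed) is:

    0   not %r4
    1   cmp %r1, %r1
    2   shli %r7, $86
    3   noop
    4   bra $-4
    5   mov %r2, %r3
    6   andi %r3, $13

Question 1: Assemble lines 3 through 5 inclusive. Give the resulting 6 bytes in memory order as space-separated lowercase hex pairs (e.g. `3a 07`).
9c 00 ab fc 41 30

line 3 (noop): pack op=0x27:6|pad=0:10 = 0x9c00; big→ 9c 00
line 4 (bra): pack op=0x2a:6|imm=-4:10 = 0xabfc; big→ ab fc
line 5 (mov): pack op=0x10:6|rd=2:3|rs=3:3|pad=0:4 = 0x4130; big→ 41 30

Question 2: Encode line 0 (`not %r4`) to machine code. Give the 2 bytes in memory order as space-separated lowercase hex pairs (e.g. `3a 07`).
52 00

line 0 (not): pack op=0x14:6|rd=4:3|pad=0:7 = 0x5200; big→ 52 00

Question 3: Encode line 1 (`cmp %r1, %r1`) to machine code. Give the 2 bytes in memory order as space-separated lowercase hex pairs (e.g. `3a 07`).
line 1 (cmp): pack op=0x29:6|rd=1:3|rs=1:3|pad=0:4 = 0xa490; big→ a4 90

a4 90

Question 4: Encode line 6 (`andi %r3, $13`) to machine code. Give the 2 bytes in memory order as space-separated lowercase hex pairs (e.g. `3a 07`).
6. andi fields op=0x38:6|rd=3:3|imm=13:7 → word e18dh → e1 8d

e1 8d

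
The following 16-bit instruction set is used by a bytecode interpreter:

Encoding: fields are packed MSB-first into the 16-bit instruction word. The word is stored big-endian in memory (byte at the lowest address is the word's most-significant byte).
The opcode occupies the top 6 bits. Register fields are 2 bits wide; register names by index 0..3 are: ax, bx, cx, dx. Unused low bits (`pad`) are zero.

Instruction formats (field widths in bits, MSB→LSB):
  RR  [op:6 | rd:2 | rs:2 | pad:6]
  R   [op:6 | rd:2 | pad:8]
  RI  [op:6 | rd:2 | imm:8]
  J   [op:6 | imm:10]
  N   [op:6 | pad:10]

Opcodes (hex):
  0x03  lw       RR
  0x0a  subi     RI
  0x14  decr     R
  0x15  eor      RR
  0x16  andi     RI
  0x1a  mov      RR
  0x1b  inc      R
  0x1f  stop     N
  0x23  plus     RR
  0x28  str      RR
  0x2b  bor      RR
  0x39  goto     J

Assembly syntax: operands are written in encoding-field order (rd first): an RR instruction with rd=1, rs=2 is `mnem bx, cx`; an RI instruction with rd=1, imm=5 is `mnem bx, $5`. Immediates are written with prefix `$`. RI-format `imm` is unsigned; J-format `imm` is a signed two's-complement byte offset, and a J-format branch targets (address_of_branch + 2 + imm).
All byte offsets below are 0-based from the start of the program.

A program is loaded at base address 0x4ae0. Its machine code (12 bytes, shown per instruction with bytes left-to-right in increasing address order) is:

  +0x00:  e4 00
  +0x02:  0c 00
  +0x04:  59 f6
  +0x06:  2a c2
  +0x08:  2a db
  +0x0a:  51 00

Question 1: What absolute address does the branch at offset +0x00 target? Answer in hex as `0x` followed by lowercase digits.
@+00  big-endian(e4 00) = 0xe400
  op=0xe400>>10=0x39 ⇒ goto (J)
  imm@[9:0]=0x0 ⇒ $0
  target = base 0x4ae0 + off 0x00 + 2 + imm 0 = 0x4ae2

0x4ae2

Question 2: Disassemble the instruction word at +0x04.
andi bx, $246

+0x04: 59 f6 ⇒ word 0x59f6 (big)
  opcode bits[15:10]=0x16: andi/RI
  [9:8] rd=1 = bx
  [7:0] imm=246 = $246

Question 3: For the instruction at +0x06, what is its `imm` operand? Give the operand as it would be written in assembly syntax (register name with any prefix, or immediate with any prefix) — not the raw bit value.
off 0x06: read 2a c2 as big → 0x2ac2
  top 6b → 0xa → subi [RI]
  [9:8] rd=2 = cx
  [7:0] imm=194 = $194

$194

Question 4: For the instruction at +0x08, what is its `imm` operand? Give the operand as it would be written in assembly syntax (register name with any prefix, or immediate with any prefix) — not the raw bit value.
$219

[08] 2a db → 0x2adb
  op=0x2adb>>10=0xa ⇒ subi (RI)
  rd@[9:8]=0x2 ⇒ cx
  imm@[7:0]=0xdb ⇒ $219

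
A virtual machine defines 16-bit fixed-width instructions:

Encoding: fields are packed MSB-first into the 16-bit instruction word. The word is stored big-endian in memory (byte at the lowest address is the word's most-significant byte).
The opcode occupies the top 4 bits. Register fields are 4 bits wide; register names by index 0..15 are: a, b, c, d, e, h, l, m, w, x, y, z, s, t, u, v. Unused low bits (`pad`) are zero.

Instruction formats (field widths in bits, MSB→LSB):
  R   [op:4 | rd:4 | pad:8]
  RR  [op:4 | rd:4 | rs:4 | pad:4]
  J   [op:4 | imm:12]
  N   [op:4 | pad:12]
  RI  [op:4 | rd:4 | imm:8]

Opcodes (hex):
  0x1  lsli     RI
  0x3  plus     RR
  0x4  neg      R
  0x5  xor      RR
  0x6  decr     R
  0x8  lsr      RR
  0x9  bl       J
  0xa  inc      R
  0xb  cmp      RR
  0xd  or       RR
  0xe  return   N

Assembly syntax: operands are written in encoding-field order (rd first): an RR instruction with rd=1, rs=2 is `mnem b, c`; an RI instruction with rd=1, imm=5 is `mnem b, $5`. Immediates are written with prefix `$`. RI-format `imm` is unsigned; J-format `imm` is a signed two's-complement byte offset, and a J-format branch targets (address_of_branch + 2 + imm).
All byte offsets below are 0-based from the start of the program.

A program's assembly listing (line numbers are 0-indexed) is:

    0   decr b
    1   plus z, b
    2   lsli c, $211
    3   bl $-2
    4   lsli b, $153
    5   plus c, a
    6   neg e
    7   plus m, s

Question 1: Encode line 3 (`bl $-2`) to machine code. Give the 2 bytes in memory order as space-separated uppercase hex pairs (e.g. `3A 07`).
9F FE

3. bl fields op=0x9:4|imm=-2:12 → word 9ffeh → 9f fe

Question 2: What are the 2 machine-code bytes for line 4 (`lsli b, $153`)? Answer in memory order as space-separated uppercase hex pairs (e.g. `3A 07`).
11 99

L4: lsli op=0x1:4|rd=1:4|imm=153:8 ⇒ 0x1199 ⇒ big 11 99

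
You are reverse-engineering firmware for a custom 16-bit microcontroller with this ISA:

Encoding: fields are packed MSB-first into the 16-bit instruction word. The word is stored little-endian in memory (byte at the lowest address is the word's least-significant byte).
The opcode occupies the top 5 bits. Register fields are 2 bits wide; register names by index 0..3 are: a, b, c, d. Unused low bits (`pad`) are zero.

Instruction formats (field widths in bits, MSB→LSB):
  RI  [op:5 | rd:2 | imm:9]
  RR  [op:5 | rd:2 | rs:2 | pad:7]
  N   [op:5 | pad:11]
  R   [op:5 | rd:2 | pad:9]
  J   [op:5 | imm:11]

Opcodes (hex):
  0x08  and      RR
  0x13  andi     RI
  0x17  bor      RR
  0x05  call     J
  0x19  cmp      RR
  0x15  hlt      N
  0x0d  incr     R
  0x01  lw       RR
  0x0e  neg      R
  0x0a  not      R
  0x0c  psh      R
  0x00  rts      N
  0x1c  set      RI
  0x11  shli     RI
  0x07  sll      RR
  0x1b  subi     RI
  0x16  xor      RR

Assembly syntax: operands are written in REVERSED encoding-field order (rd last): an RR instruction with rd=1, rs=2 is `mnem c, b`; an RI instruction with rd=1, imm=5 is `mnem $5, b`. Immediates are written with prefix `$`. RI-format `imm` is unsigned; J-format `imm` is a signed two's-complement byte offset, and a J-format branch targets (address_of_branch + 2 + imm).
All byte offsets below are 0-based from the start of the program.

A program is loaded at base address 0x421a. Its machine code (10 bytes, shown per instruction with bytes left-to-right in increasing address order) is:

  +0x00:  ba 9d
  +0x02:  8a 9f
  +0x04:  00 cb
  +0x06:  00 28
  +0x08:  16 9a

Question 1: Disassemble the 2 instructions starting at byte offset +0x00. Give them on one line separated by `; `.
@+00  little-endian(ba 9d) = 0x9dba
  opcode bits[15:11]=0x13: andi/RI
  [10:9] rd=2 = c
  [8:0] imm=442 = $442
@+02  little-endian(8a 9f) = 0x9f8a
  opcode bits[15:11]=0x13: andi/RI
  [10:9] rd=3 = d
  [8:0] imm=394 = $394

andi $442, c; andi $394, d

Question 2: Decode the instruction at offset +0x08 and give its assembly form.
andi $22, b

[08] 16 9a → 0x9a16
  top 5b → 0x13 → andi [RI]
  [10:9] rd=1 = b
  [8:0] imm=22 = $22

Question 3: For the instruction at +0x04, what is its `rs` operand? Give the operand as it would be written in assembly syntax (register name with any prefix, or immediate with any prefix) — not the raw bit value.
c

+0x04: 00 cb ⇒ word 0xcb00 (little)
  opcode bits[15:11]=0x19: cmp/RR
  rd: (w>>9)&0x3=0x1 → b
  rs: (w>>7)&0x3=0x2 → c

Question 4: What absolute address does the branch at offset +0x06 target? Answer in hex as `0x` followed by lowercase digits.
[06] 00 28 → 0x2800
  top 5b → 0x5 → call [J]
  imm: (w>>0)&0x7ff=0x0 → $0
  target = base 0x421a + off 0x06 + 2 + imm 0 = 0x4222

0x4222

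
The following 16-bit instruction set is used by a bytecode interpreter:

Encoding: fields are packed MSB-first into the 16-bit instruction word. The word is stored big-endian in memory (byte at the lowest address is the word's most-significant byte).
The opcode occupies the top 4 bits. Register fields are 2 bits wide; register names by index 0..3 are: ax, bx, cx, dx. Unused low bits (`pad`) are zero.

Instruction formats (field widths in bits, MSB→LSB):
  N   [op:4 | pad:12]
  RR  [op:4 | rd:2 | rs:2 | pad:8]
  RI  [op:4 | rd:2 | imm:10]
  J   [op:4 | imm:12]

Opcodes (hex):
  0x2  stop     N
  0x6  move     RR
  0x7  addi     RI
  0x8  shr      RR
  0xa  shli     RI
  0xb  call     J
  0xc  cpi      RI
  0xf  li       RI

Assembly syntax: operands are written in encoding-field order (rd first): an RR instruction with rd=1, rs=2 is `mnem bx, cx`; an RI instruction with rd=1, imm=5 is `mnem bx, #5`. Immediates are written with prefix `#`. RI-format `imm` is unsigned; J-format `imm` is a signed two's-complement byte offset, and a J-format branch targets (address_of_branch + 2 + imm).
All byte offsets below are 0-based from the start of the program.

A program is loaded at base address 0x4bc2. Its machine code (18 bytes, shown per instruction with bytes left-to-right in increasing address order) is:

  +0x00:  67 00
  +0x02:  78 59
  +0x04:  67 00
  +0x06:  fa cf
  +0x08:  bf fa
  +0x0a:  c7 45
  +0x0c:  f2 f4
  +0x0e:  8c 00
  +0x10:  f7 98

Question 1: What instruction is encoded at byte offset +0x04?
move bx, dx

+0x04: 67 00 ⇒ word 0x6700 (big)
  opcode bits[15:12]=0x6: move/RR
  rd: (w>>10)&0x3=0x1 → bx
  rs: (w>>8)&0x3=0x3 → dx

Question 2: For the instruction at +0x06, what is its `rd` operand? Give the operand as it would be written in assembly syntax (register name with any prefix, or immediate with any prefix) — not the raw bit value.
cx

[06] fa cf → 0xfacf
  op=0xfacf>>12=0xf ⇒ li (RI)
  [11:10] rd=2 = cx
  [9:0] imm=719 = #719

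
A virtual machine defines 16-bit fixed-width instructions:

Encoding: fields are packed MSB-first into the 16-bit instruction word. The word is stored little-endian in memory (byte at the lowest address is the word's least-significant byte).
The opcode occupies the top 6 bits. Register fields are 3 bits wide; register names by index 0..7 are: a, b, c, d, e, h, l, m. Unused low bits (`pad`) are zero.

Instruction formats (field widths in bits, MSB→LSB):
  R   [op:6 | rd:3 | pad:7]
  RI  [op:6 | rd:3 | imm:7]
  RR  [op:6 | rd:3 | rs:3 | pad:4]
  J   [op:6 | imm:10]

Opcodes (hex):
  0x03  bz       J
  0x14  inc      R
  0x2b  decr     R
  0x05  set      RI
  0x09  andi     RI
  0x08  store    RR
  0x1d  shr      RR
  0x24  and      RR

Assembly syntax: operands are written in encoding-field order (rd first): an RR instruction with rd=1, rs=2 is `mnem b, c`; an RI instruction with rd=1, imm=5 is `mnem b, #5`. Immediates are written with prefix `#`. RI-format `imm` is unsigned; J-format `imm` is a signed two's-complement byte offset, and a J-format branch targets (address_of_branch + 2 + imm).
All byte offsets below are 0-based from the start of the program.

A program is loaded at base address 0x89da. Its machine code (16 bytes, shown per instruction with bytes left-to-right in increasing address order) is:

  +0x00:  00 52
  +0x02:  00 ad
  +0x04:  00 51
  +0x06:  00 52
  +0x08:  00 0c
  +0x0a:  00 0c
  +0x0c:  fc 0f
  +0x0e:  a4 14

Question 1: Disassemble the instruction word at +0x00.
off 0x00: read 00 52 as little → 0x5200
  opcode bits[15:10]=0x14: inc/R
  rd@[9:7]=0x4 ⇒ e

inc e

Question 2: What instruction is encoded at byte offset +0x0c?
bz #-4

@+0c  little-endian(fc 0f) = 0x0ffc
  opcode bits[15:10]=0x3: bz/J
  imm@[9:0]=0x3fc (s10→-4) ⇒ #-4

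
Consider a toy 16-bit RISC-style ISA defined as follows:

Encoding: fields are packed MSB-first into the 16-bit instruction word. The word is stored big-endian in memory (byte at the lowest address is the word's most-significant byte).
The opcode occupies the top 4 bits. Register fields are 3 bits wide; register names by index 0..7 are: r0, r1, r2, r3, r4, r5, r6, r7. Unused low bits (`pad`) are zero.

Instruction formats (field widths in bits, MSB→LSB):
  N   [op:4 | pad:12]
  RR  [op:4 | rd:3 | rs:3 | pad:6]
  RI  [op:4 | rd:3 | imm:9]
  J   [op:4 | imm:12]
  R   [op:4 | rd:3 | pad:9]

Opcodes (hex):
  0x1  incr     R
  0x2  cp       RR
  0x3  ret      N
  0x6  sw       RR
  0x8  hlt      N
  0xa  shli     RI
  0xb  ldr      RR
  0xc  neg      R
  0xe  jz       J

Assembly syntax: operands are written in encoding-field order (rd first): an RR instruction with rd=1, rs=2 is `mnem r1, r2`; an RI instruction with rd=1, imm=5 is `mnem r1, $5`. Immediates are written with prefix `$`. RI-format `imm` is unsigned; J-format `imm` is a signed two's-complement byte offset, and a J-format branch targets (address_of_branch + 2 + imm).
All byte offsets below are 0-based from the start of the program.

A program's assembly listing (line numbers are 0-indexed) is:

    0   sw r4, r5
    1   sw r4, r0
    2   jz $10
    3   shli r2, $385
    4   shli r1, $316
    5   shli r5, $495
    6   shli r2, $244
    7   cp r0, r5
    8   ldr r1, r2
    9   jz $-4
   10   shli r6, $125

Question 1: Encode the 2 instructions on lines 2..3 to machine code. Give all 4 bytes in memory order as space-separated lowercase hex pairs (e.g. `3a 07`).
e0 0a a5 81

line 2 (jz): pack op=0xe:4|imm=10:12 = 0xe00a; big→ e0 0a
line 3 (shli): pack op=0xa:4|rd=2:3|imm=385:9 = 0xa581; big→ a5 81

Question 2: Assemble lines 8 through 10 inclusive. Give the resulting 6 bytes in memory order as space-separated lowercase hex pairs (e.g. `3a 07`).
b2 80 ef fc ac 7d

L8: ldr op=0xb:4|rd=1:3|rs=2:3|pad=0:6 ⇒ 0xb280 ⇒ big b2 80
L9: jz op=0xe:4|imm=-4:12 ⇒ 0xeffc ⇒ big ef fc
L10: shli op=0xa:4|rd=6:3|imm=125:9 ⇒ 0xac7d ⇒ big ac 7d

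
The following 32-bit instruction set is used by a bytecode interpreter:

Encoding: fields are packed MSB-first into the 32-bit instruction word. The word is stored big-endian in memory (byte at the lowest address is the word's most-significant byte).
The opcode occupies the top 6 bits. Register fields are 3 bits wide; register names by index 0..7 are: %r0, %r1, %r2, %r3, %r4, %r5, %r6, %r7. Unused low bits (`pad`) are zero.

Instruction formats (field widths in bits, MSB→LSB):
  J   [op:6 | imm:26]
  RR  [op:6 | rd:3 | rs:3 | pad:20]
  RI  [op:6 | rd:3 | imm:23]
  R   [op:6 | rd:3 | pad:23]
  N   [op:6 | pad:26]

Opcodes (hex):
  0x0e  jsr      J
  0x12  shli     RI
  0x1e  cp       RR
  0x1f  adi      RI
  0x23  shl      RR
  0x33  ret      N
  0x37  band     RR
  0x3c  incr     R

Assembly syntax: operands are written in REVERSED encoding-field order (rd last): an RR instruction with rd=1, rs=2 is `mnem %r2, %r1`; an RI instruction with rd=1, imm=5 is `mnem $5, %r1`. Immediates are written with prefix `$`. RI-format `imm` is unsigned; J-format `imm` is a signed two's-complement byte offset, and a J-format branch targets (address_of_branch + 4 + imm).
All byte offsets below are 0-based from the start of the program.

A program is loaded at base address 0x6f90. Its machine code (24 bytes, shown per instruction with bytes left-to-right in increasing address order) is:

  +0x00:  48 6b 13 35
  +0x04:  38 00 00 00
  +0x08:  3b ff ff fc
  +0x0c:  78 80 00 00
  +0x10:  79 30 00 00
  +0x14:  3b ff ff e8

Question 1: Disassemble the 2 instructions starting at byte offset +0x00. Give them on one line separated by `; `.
[00] 48 6b 13 35 → 0x486b1335
  opcode bits[31:26]=0x12: shli/RI
  rd@[25:23]=0x0 ⇒ %r0
  imm@[22:0]=0x6b1335 ⇒ $7017269
[04] 38 00 00 00 → 0x38000000
  opcode bits[31:26]=0xe: jsr/J
  imm@[25:0]=0x0 ⇒ $0

shli $7017269, %r0; jsr $0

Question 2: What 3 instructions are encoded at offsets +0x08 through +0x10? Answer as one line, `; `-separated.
jsr $-4; cp %r0, %r1; cp %r3, %r2

@+08  big-endian(3b ff ff fc) = 0x3bfffffc
  op=0x3bfffffc>>26=0xe ⇒ jsr (J)
  imm@[25:0]=0x3fffffc (s26→-4) ⇒ $-4
@+0c  big-endian(78 80 00 00) = 0x78800000
  op=0x78800000>>26=0x1e ⇒ cp (RR)
  rd@[25:23]=0x1 ⇒ %r1
  rs@[22:20]=0x0 ⇒ %r0
@+10  big-endian(79 30 00 00) = 0x79300000
  op=0x79300000>>26=0x1e ⇒ cp (RR)
  rd@[25:23]=0x2 ⇒ %r2
  rs@[22:20]=0x3 ⇒ %r3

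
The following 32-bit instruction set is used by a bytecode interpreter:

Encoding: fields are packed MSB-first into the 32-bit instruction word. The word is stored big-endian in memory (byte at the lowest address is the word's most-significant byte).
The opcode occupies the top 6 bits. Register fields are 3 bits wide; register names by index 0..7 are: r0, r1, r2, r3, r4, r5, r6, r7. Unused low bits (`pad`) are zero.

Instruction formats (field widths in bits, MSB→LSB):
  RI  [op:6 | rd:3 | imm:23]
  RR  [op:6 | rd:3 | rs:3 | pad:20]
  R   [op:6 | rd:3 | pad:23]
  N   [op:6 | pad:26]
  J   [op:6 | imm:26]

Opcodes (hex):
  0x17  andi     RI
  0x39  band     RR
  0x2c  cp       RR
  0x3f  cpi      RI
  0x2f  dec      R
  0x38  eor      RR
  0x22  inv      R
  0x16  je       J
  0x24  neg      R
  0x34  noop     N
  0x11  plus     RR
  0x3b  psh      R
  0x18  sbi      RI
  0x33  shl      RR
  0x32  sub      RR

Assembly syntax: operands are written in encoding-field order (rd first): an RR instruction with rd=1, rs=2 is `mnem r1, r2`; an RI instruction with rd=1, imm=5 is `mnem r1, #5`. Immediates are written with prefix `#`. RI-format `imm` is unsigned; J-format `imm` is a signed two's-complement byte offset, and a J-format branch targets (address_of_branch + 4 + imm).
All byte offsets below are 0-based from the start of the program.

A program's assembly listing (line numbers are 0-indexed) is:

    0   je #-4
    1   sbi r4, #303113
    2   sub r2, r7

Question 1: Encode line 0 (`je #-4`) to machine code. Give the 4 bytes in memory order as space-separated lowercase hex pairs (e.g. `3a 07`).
line 0 (je): pack op=0x16:6|imm=-4:26 = 0x5bfffffc; big→ 5b ff ff fc

5b ff ff fc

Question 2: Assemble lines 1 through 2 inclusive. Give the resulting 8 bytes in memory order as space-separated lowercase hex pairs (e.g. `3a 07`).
62 04 a0 09 c9 70 00 00

1. sbi fields op=0x18:6|rd=4:3|imm=303113:23 → word 6204a009h → 62 04 a0 09
2. sub fields op=0x32:6|rd=2:3|rs=7:3|pad=0:20 → word c9700000h → c9 70 00 00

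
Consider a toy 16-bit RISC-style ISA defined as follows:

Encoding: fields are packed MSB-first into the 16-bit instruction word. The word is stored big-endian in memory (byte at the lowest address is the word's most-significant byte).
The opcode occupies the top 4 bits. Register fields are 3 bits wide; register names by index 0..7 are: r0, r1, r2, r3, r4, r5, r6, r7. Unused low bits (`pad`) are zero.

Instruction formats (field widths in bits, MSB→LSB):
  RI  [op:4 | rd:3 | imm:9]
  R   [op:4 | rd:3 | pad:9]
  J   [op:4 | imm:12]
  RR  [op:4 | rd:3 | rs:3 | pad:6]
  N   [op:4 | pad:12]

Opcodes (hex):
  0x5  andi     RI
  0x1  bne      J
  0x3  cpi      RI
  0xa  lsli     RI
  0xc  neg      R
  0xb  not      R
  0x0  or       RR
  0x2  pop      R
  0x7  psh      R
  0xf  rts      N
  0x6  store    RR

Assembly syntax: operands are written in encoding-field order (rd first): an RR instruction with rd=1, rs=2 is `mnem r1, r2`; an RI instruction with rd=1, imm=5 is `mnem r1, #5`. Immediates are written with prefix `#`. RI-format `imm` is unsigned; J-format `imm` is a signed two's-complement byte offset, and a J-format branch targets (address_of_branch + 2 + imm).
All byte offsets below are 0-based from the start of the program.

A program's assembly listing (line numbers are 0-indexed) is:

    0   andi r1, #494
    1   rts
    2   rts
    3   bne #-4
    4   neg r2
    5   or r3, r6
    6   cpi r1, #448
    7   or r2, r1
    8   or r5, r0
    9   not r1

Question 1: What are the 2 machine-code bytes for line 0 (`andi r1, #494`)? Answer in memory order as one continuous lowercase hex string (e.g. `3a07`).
0. andi fields op=0x5:4|rd=1:3|imm=494:9 → word 53eeh → 53 ee

53ee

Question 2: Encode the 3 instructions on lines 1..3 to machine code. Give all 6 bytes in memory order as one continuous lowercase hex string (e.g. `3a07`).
1. rts fields op=0xf:4|pad=0:12 → word f000h → f0 00
2. rts fields op=0xf:4|pad=0:12 → word f000h → f0 00
3. bne fields op=0x1:4|imm=-4:12 → word 1ffch → 1f fc

f000f0001ffc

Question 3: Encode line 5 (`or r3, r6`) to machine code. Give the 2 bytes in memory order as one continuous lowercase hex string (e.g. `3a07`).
0780

5. or fields op=0x0:4|rd=3:3|rs=6:3|pad=0:6 → word 0780h → 07 80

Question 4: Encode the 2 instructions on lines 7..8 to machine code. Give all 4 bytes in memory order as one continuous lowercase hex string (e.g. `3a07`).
04400a00

L7: or op=0x0:4|rd=2:3|rs=1:3|pad=0:6 ⇒ 0x0440 ⇒ big 04 40
L8: or op=0x0:4|rd=5:3|rs=0:3|pad=0:6 ⇒ 0x0a00 ⇒ big 0a 00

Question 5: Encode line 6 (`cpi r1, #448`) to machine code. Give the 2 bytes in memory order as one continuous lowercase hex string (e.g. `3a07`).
L6: cpi op=0x3:4|rd=1:3|imm=448:9 ⇒ 0x33c0 ⇒ big 33 c0

33c0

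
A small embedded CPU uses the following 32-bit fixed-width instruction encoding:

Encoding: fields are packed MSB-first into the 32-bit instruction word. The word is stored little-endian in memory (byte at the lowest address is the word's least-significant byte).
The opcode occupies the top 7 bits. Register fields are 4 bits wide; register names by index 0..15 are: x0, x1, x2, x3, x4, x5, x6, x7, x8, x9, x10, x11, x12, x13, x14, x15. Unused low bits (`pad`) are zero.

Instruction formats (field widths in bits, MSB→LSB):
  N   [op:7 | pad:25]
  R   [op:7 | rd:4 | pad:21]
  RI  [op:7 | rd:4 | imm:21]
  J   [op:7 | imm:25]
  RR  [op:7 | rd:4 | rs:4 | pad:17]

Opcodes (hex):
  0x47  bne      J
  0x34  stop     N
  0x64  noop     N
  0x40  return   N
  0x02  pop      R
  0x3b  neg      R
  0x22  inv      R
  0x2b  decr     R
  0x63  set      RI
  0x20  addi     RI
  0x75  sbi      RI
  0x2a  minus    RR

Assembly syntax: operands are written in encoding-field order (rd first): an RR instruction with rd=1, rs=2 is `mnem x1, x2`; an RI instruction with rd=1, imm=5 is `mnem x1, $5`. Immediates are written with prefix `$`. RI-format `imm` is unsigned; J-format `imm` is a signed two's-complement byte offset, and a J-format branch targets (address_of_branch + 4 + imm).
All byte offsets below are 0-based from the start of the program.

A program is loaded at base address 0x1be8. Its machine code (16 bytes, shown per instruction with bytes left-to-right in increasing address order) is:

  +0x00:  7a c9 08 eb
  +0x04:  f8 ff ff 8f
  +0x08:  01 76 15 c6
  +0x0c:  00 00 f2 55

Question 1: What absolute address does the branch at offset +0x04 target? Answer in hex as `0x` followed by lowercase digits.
0x1be8

off 0x04: read f8 ff ff 8f as little → 0x8ffffff8
  op=0x8ffffff8>>25=0x47 ⇒ bne (J)
  [24:0] imm=33554424 (s25→-8) = $-8
  target = base 0x1be8 + off 0x04 + 4 + imm -8 = 0x1be8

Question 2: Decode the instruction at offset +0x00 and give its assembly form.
sbi x8, $575866

+0x00: 7a c9 08 eb ⇒ word 0xeb08c97a (little)
  top 7b → 0x75 → sbi [RI]
  rd: (w>>21)&0xf=0x8 → x8
  imm: (w>>0)&0x1fffff=0x8c97a → $575866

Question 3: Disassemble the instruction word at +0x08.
set x0, $1406465

+0x08: 01 76 15 c6 ⇒ word 0xc6157601 (little)
  opcode bits[31:25]=0x63: set/RI
  rd@[24:21]=0x0 ⇒ x0
  imm@[20:0]=0x157601 ⇒ $1406465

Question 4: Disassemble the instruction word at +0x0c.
+0x0c: 00 00 f2 55 ⇒ word 0x55f20000 (little)
  top 7b → 0x2a → minus [RR]
  rd: (w>>21)&0xf=0xf → x15
  rs: (w>>17)&0xf=0x9 → x9

minus x15, x9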